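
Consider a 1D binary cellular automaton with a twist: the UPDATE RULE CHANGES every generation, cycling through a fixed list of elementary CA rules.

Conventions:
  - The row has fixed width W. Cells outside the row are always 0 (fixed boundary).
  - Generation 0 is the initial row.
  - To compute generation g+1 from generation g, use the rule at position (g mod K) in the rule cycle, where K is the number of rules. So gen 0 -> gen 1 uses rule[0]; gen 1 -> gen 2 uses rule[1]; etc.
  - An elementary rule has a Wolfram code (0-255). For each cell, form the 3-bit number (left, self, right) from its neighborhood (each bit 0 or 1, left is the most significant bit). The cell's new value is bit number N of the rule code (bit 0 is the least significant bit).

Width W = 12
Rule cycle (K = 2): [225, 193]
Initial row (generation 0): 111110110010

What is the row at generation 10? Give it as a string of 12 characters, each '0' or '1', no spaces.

Gen 0: 111110110010
Gen 1 (rule 225): 011111010000
Gen 2 (rule 193): 001111000111
Gen 3 (rule 225): 100111010011
Gen 4 (rule 193): 000011000001
Gen 5 (rule 225): 111001011100
Gen 6 (rule 193): 011000001101
Gen 7 (rule 225): 001011100110
Gen 8 (rule 193): 100001100010
Gen 9 (rule 225): 001100101000
Gen 10 (rule 193): 100100000011

Answer: 100100000011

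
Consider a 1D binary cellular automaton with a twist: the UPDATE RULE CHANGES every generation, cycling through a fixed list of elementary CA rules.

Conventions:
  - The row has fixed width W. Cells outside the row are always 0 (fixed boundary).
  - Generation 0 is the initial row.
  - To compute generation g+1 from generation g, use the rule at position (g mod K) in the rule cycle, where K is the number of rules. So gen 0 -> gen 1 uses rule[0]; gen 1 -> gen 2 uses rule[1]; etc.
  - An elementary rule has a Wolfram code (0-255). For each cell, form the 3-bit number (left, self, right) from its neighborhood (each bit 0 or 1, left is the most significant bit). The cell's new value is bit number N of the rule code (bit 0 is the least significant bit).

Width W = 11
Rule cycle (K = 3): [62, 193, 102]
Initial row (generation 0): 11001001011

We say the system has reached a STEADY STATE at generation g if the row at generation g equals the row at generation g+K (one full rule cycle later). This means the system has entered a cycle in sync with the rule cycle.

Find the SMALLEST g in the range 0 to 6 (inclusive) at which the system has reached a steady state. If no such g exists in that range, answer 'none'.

Gen 0: 11001001011
Gen 1 (rule 62): 10111111110
Gen 2 (rule 193): 00011111110
Gen 3 (rule 102): 00100000010
Gen 4 (rule 62): 01110000111
Gen 5 (rule 193): 00110110011
Gen 6 (rule 102): 01011010101
Gen 7 (rule 62): 11110111111
Gen 8 (rule 193): 01110011111
Gen 9 (rule 102): 10010100001

Answer: none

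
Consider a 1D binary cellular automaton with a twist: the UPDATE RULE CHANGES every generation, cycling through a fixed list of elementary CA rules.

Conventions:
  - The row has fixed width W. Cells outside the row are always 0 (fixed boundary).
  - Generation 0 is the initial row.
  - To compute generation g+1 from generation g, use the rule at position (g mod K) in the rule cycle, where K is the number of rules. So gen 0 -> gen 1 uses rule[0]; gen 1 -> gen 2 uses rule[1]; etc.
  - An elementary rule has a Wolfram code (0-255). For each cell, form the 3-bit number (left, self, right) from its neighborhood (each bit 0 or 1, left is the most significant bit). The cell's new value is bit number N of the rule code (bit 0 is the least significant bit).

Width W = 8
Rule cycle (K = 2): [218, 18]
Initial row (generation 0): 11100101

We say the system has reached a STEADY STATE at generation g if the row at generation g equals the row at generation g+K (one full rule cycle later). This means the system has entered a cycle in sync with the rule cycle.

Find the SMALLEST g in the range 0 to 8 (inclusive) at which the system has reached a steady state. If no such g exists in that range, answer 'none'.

Answer: none

Derivation:
Gen 0: 11100101
Gen 1 (rule 218): 11111000
Gen 2 (rule 18): 00000100
Gen 3 (rule 218): 00001010
Gen 4 (rule 18): 00010001
Gen 5 (rule 218): 00101010
Gen 6 (rule 18): 01000001
Gen 7 (rule 218): 10100010
Gen 8 (rule 18): 00010101
Gen 9 (rule 218): 00100000
Gen 10 (rule 18): 01010000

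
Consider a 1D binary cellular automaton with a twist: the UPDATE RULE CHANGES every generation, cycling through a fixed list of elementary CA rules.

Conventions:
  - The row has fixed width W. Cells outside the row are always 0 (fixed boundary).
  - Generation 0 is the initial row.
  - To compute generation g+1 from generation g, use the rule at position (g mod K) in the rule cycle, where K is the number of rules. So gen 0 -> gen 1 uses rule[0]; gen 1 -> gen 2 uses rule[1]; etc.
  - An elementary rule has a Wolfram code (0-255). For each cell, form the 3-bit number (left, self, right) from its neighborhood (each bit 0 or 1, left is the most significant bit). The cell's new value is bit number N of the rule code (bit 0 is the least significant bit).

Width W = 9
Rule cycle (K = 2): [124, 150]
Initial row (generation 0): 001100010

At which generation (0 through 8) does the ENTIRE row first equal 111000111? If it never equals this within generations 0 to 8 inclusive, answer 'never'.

Answer: 5

Derivation:
Gen 0: 001100010
Gen 1 (rule 124): 001110011
Gen 2 (rule 150): 010101100
Gen 3 (rule 124): 011111110
Gen 4 (rule 150): 101111101
Gen 5 (rule 124): 111000111
Gen 6 (rule 150): 010101010
Gen 7 (rule 124): 011111111
Gen 8 (rule 150): 101111110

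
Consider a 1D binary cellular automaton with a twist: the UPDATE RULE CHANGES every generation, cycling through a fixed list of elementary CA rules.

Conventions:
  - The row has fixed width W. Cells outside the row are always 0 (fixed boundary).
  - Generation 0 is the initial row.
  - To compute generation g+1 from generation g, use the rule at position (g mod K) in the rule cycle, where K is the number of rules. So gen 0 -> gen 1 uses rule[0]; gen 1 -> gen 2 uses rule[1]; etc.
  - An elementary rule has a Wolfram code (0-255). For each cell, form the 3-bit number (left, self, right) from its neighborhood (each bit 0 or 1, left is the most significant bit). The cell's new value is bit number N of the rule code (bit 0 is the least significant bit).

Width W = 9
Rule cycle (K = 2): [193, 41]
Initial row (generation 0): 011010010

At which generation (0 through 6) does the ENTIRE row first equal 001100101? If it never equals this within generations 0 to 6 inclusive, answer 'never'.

Answer: never

Derivation:
Gen 0: 011010010
Gen 1 (rule 193): 001000000
Gen 2 (rule 41): 100011111
Gen 3 (rule 193): 001001111
Gen 4 (rule 41): 100001000
Gen 5 (rule 193): 001100011
Gen 6 (rule 41): 101001010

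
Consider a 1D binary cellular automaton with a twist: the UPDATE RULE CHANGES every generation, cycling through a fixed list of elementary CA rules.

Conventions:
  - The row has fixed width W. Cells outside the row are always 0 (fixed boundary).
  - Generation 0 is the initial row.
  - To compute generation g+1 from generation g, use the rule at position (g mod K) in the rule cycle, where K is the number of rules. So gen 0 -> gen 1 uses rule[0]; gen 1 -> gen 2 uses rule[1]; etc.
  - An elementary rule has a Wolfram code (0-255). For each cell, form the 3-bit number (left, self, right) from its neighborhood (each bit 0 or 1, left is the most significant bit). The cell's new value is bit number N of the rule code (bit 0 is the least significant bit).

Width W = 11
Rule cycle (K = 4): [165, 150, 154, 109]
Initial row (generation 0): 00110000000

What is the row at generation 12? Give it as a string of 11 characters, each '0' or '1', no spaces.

Gen 0: 00110000000
Gen 1 (rule 165): 10000111111
Gen 2 (rule 150): 11001011110
Gen 3 (rule 154): 10110011101
Gen 4 (rule 109): 11110010111
Gen 5 (rule 165): 01100011010
Gen 6 (rule 150): 10010100011
Gen 7 (rule 154): 01100010110
Gen 8 (rule 109): 01101011110
Gen 9 (rule 165): 00011101100
Gen 10 (rule 150): 00101000010
Gen 11 (rule 154): 01000100101
Gen 12 (rule 109): 01010100111

Answer: 01010100111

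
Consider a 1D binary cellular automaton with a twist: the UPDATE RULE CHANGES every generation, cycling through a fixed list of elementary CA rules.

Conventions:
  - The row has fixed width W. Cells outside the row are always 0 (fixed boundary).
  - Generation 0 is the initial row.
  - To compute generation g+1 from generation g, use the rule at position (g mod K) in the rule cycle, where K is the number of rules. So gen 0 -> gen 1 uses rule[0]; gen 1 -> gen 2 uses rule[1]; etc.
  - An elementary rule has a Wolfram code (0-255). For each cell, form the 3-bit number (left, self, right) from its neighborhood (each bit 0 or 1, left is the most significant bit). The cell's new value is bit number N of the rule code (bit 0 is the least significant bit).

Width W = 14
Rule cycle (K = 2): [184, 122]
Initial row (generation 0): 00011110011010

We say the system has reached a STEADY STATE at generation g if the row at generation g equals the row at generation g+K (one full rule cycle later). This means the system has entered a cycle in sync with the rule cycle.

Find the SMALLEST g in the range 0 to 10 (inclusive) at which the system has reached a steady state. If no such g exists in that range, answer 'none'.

Answer: 7

Derivation:
Gen 0: 00011110011010
Gen 1 (rule 184): 00011101010101
Gen 2 (rule 122): 00110110101010
Gen 3 (rule 184): 00101101010101
Gen 4 (rule 122): 01011110101010
Gen 5 (rule 184): 00111101010101
Gen 6 (rule 122): 01100110101010
Gen 7 (rule 184): 01010101010101
Gen 8 (rule 122): 10101010101010
Gen 9 (rule 184): 01010101010101
Gen 10 (rule 122): 10101010101010
Gen 11 (rule 184): 01010101010101
Gen 12 (rule 122): 10101010101010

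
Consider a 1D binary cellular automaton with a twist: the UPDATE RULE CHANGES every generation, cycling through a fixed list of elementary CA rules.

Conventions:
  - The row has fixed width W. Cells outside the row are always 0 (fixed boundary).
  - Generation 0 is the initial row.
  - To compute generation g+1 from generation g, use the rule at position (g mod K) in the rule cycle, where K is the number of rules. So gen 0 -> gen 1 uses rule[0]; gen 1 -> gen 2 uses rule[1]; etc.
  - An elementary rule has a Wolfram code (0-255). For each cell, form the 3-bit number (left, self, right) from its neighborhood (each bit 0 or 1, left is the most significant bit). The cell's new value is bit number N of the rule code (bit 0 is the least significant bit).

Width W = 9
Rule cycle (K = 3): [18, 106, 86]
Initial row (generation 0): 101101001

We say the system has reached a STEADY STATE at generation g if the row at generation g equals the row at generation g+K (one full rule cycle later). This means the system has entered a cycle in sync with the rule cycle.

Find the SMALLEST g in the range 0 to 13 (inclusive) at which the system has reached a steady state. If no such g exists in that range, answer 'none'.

Answer: 11

Derivation:
Gen 0: 101101001
Gen 1 (rule 18): 000000110
Gen 2 (rule 106): 000001110
Gen 3 (rule 86): 000010011
Gen 4 (rule 18): 000101100
Gen 5 (rule 106): 001011100
Gen 6 (rule 86): 011000110
Gen 7 (rule 18): 100101001
Gen 8 (rule 106): 001010010
Gen 9 (rule 86): 011011111
Gen 10 (rule 18): 100000000
Gen 11 (rule 106): 000000000
Gen 12 (rule 86): 000000000
Gen 13 (rule 18): 000000000
Gen 14 (rule 106): 000000000
Gen 15 (rule 86): 000000000
Gen 16 (rule 18): 000000000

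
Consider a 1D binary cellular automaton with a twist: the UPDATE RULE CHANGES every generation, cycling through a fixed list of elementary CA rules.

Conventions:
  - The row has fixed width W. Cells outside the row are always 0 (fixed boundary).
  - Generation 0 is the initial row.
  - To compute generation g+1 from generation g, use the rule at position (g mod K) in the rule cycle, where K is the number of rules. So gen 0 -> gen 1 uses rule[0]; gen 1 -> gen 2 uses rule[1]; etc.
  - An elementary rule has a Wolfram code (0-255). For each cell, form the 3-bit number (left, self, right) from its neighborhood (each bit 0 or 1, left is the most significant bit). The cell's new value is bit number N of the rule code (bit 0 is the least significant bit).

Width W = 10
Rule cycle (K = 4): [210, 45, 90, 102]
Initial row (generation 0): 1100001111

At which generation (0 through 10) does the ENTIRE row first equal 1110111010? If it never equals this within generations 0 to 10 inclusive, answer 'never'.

Gen 0: 1100001111
Gen 1 (rule 210): 0110010111
Gen 2 (rule 45): 0100011100
Gen 3 (rule 90): 1010110110
Gen 4 (rule 102): 1111011010
Gen 5 (rule 210): 0111001001
Gen 6 (rule 45): 0100001001
Gen 7 (rule 90): 1010010110
Gen 8 (rule 102): 1110111010
Gen 9 (rule 210): 0110011001
Gen 10 (rule 45): 0100010001

Answer: 8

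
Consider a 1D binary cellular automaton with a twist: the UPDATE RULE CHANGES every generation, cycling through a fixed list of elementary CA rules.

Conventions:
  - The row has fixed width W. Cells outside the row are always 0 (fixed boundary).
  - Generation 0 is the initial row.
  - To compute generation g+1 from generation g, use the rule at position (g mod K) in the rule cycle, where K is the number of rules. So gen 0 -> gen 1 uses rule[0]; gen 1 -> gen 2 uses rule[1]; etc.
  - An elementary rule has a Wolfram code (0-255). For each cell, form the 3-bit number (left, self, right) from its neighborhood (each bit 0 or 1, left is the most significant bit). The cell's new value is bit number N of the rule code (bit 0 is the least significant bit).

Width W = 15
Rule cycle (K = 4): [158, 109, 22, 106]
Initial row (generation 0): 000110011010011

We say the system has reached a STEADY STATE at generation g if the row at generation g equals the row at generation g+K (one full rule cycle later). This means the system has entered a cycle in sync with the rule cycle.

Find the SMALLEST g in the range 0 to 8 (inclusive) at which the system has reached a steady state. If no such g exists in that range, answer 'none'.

Gen 0: 000110011010011
Gen 1 (rule 158): 001101110011110
Gen 2 (rule 109): 101111010010010
Gen 3 (rule 22): 100000011111111
Gen 4 (rule 106): 000000110000001
Gen 5 (rule 158): 000001101000011
Gen 6 (rule 109): 111101111011011
Gen 7 (rule 22): 000000000000000
Gen 8 (rule 106): 000000000000000
Gen 9 (rule 158): 000000000000000
Gen 10 (rule 109): 111111111111111
Gen 11 (rule 22): 000000000000000
Gen 12 (rule 106): 000000000000000

Answer: 7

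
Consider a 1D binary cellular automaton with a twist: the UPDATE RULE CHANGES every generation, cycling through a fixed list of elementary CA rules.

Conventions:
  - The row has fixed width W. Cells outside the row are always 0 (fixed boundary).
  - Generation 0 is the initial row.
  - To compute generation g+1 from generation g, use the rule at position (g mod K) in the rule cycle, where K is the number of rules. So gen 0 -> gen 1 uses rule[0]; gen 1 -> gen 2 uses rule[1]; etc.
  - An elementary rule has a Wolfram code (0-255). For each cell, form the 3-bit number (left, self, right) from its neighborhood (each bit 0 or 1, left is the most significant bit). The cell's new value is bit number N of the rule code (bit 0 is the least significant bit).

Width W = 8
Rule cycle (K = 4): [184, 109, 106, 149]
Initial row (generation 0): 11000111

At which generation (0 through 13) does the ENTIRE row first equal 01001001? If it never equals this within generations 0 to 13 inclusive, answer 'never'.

Gen 0: 11000111
Gen 1 (rule 184): 10100110
Gen 2 (rule 109): 11100110
Gen 3 (rule 106): 10101110
Gen 4 (rule 149): 10100101
Gen 5 (rule 184): 01010010
Gen 6 (rule 109): 01110010
Gen 7 (rule 106): 11010100
Gen 8 (rule 149): 00010111
Gen 9 (rule 184): 00001110
Gen 10 (rule 109): 11101010
Gen 11 (rule 106): 10110100
Gen 12 (rule 149): 10000111
Gen 13 (rule 184): 01000110

Answer: never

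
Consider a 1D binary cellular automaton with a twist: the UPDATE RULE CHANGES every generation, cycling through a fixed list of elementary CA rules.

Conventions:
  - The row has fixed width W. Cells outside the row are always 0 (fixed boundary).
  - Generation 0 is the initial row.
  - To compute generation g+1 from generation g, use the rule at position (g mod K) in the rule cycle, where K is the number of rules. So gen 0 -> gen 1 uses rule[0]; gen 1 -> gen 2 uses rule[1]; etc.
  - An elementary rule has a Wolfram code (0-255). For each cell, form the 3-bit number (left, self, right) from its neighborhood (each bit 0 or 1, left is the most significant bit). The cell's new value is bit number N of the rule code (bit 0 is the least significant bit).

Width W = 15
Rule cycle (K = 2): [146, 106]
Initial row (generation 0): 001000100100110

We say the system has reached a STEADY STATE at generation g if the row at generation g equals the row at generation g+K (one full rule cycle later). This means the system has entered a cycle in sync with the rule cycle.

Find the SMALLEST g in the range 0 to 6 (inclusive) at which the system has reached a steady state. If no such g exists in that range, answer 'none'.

Gen 0: 001000100100110
Gen 1 (rule 146): 010101011011001
Gen 2 (rule 106): 101010111111010
Gen 3 (rule 146): 000000011110001
Gen 4 (rule 106): 000000110010010
Gen 5 (rule 146): 000001001101101
Gen 6 (rule 106): 000010011111110
Gen 7 (rule 146): 000101101111101
Gen 8 (rule 106): 001011111000110

Answer: none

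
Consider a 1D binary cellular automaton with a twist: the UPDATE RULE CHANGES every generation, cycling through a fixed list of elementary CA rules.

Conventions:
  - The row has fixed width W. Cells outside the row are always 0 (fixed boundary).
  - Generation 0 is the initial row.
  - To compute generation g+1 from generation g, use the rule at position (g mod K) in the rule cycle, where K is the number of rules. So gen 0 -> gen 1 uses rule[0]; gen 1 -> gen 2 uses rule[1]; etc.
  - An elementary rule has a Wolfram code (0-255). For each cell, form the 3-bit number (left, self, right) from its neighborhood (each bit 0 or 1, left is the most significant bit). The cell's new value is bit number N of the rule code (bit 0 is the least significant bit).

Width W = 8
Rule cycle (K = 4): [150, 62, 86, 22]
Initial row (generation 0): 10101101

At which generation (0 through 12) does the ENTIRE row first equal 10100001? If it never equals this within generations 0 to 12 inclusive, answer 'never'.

Gen 0: 10101101
Gen 1 (rule 150): 10100001
Gen 2 (rule 62): 11110011
Gen 3 (rule 86): 00011101
Gen 4 (rule 22): 00100001
Gen 5 (rule 150): 01110011
Gen 6 (rule 62): 11001110
Gen 7 (rule 86): 01110011
Gen 8 (rule 22): 10001100
Gen 9 (rule 150): 11010010
Gen 10 (rule 62): 10111111
Gen 11 (rule 86): 10000001
Gen 12 (rule 22): 11000011

Answer: 1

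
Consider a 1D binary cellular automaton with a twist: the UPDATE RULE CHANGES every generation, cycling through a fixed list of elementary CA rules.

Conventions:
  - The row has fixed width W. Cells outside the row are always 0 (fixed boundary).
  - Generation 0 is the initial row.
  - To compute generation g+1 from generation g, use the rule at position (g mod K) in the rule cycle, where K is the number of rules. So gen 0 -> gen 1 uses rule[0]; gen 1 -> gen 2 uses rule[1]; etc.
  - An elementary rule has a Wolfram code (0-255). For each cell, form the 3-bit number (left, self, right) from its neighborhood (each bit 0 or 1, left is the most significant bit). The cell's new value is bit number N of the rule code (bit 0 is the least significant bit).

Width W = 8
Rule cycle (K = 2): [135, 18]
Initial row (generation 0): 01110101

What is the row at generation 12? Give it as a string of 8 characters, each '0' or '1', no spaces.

Gen 0: 01110101
Gen 1 (rule 135): 10100101
Gen 2 (rule 18): 00011000
Gen 3 (rule 135): 11100011
Gen 4 (rule 18): 00010100
Gen 5 (rule 135): 11110101
Gen 6 (rule 18): 00000000
Gen 7 (rule 135): 11111111
Gen 8 (rule 18): 00000000
Gen 9 (rule 135): 11111111
Gen 10 (rule 18): 00000000
Gen 11 (rule 135): 11111111
Gen 12 (rule 18): 00000000

Answer: 00000000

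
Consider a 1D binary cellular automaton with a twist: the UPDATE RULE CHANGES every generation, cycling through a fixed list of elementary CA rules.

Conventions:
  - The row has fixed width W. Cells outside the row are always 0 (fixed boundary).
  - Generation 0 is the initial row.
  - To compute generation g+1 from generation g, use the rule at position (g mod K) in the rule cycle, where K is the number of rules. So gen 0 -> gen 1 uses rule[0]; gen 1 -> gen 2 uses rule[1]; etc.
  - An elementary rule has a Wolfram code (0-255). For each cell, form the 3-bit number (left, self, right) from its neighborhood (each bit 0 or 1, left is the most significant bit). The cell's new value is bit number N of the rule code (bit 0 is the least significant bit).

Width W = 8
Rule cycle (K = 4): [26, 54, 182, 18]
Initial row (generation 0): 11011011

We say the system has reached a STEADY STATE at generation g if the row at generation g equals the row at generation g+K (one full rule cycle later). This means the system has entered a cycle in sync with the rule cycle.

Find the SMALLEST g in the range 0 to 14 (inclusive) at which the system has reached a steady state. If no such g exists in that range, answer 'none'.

Gen 0: 11011011
Gen 1 (rule 26): 10010010
Gen 2 (rule 54): 11111111
Gen 3 (rule 182): 01111110
Gen 4 (rule 18): 10000001
Gen 5 (rule 26): 01000010
Gen 6 (rule 54): 11100111
Gen 7 (rule 182): 01011010
Gen 8 (rule 18): 10000001
Gen 9 (rule 26): 01000010
Gen 10 (rule 54): 11100111
Gen 11 (rule 182): 01011010
Gen 12 (rule 18): 10000001
Gen 13 (rule 26): 01000010
Gen 14 (rule 54): 11100111
Gen 15 (rule 182): 01011010
Gen 16 (rule 18): 10000001
Gen 17 (rule 26): 01000010
Gen 18 (rule 54): 11100111

Answer: 4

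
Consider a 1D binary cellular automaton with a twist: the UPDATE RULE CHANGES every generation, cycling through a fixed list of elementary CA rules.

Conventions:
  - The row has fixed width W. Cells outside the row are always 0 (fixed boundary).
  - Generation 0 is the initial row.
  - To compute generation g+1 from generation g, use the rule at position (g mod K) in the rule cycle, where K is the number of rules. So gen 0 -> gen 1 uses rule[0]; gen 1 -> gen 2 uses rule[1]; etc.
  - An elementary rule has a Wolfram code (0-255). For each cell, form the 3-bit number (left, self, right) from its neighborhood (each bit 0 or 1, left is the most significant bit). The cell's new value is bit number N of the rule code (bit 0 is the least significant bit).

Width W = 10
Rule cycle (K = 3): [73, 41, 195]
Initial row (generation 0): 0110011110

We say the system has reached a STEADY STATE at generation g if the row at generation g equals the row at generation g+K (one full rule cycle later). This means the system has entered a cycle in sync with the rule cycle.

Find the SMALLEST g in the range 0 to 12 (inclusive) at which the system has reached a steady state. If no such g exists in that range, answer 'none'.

Answer: none

Derivation:
Gen 0: 0110011110
Gen 1 (rule 73): 0110010010
Gen 2 (rule 41): 0100000000
Gen 3 (rule 195): 1001111111
Gen 4 (rule 73): 0001000001
Gen 5 (rule 41): 1100011100
Gen 6 (rule 195): 0101101101
Gen 7 (rule 73): 0001101100
Gen 8 (rule 41): 1101011001
Gen 9 (rule 195): 0100001010
Gen 10 (rule 73): 0001100000
Gen 11 (rule 41): 1101001111
Gen 12 (rule 195): 0100010111
Gen 13 (rule 73): 0001000101
Gen 14 (rule 41): 1100010010
Gen 15 (rule 195): 0101100100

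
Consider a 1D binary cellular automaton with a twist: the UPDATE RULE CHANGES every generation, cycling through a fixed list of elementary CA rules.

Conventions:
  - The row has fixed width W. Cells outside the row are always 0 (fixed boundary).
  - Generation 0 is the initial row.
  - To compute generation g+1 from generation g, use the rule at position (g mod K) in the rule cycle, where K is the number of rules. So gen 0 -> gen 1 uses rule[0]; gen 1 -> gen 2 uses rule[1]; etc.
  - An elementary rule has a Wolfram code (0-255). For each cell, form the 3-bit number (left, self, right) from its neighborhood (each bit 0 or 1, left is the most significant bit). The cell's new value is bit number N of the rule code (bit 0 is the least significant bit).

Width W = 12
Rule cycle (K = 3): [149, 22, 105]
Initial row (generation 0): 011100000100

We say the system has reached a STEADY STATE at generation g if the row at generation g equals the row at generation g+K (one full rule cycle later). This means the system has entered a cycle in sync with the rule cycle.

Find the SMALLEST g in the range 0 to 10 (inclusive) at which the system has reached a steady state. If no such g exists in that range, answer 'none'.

Gen 0: 011100000100
Gen 1 (rule 149): 001011110111
Gen 2 (rule 22): 011000000000
Gen 3 (rule 105): 011011111111
Gen 4 (rule 149): 000001111110
Gen 5 (rule 22): 000010000001
Gen 6 (rule 105): 111000111100
Gen 7 (rule 149): 010110011011
Gen 8 (rule 22): 110001100000
Gen 9 (rule 105): 110101101111
Gen 10 (rule 149): 000100000110
Gen 11 (rule 22): 001110001001
Gen 12 (rule 105): 101010100000
Gen 13 (rule 149): 101010111111

Answer: none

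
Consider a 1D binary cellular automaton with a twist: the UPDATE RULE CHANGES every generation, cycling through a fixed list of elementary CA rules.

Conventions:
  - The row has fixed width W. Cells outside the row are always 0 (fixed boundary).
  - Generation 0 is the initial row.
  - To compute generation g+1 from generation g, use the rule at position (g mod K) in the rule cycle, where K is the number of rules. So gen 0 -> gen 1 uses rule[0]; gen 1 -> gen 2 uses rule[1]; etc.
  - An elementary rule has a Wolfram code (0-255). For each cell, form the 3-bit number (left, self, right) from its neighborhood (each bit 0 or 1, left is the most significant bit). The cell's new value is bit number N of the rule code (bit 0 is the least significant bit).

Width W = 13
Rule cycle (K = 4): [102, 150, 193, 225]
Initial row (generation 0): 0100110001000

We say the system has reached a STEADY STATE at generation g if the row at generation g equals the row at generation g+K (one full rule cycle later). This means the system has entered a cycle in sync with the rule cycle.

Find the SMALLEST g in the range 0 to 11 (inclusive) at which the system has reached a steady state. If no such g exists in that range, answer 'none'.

Gen 0: 0100110001000
Gen 1 (rule 102): 1101010011000
Gen 2 (rule 150): 0001011100100
Gen 3 (rule 193): 1100001100001
Gen 4 (rule 225): 0101100101100
Gen 5 (rule 102): 1110101110100
Gen 6 (rule 150): 0100100100110
Gen 7 (rule 193): 0000000000010
Gen 8 (rule 225): 1111111111000
Gen 9 (rule 102): 0000000001000
Gen 10 (rule 150): 0000000011100
Gen 11 (rule 193): 1111111001101
Gen 12 (rule 225): 0111111000110
Gen 13 (rule 102): 1000001001010
Gen 14 (rule 150): 1100011111011
Gen 15 (rule 193): 0101001111001

Answer: none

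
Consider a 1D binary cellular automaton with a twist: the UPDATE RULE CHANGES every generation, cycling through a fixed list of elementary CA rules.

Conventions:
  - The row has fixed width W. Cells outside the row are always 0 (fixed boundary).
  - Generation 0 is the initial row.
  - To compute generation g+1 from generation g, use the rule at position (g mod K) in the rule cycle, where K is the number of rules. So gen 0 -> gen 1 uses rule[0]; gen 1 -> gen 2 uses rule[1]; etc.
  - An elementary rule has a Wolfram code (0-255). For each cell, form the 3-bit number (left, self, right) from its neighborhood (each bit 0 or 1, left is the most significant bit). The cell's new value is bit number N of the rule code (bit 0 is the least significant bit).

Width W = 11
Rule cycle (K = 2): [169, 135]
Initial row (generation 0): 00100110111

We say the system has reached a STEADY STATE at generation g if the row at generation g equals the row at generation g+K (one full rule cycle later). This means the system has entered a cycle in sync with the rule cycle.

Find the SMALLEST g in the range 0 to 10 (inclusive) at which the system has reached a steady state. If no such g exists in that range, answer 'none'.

Answer: none

Derivation:
Gen 0: 00100110111
Gen 1 (rule 169): 10000101110
Gen 2 (rule 135): 10111100100
Gen 3 (rule 169): 01111000001
Gen 4 (rule 135): 10110011111
Gen 5 (rule 169): 01100011110
Gen 6 (rule 135): 10001101100
Gen 7 (rule 169): 00101011001
Gen 8 (rule 135): 11101000011
Gen 9 (rule 169): 11010011010
Gen 10 (rule 135): 00010100010
Gen 11 (rule 169): 11001001000
Gen 12 (rule 135): 00011011011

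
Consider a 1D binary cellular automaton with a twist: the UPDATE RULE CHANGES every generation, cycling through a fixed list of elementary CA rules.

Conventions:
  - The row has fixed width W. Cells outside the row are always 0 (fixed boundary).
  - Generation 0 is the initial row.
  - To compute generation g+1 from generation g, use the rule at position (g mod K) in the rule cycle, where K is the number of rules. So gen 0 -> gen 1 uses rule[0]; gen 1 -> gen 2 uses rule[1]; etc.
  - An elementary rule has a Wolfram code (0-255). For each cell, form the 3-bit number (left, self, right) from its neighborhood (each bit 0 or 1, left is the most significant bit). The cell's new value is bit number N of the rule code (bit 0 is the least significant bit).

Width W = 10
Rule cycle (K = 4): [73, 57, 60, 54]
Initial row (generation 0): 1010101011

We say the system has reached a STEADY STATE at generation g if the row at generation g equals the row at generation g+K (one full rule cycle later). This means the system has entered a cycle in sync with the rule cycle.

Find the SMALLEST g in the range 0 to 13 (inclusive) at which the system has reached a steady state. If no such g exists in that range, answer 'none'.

Gen 0: 1010101011
Gen 1 (rule 73): 0000000011
Gen 2 (rule 57): 1111111010
Gen 3 (rule 60): 1000000111
Gen 4 (rule 54): 1100001000
Gen 5 (rule 73): 1101100011
Gen 6 (rule 57): 1011011010
Gen 7 (rule 60): 1110110111
Gen 8 (rule 54): 0001001000
Gen 9 (rule 73): 1100000011
Gen 10 (rule 57): 1011111010
Gen 11 (rule 60): 1110000111
Gen 12 (rule 54): 0001001000
Gen 13 (rule 73): 1100000011
Gen 14 (rule 57): 1011111010
Gen 15 (rule 60): 1110000111
Gen 16 (rule 54): 0001001000
Gen 17 (rule 73): 1100000011

Answer: 8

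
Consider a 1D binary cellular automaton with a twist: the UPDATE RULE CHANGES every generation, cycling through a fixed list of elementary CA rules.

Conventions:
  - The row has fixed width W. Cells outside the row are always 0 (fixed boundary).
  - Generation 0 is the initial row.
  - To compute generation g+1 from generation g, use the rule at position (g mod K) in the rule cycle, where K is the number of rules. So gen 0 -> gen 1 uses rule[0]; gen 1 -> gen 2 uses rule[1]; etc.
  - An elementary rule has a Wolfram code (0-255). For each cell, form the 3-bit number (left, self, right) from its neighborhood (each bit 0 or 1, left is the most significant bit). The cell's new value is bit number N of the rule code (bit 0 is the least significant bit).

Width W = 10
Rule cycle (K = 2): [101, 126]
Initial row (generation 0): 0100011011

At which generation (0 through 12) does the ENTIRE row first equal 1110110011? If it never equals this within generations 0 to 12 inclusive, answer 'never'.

Answer: 8

Derivation:
Gen 0: 0100011011
Gen 1 (rule 101): 0101001101
Gen 2 (rule 126): 1111111111
Gen 3 (rule 101): 0000000001
Gen 4 (rule 126): 0000000011
Gen 5 (rule 101): 1111111001
Gen 6 (rule 126): 1000001111
Gen 7 (rule 101): 1011100001
Gen 8 (rule 126): 1110110011
Gen 9 (rule 101): 0011010001
Gen 10 (rule 126): 0111111011
Gen 11 (rule 101): 0000001101
Gen 12 (rule 126): 0000011111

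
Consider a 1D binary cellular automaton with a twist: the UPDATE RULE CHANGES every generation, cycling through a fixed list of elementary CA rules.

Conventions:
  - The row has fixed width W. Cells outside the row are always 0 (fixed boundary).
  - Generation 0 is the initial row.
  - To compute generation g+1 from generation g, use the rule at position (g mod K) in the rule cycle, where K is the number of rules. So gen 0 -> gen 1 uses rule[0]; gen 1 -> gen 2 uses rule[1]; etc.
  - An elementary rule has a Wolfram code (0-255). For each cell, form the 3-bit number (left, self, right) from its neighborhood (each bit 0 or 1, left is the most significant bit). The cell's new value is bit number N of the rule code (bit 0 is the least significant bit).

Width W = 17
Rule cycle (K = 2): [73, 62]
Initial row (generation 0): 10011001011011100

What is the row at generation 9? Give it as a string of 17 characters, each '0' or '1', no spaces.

Gen 0: 10011001011011100
Gen 1 (rule 73): 00011000011010101
Gen 2 (rule 62): 00110100110111111
Gen 3 (rule 73): 10110000110100001
Gen 4 (rule 62): 11101001101110011
Gen 5 (rule 73): 10100001101010011
Gen 6 (rule 62): 11110011011111110
Gen 7 (rule 73): 10010011010000010
Gen 8 (rule 62): 11111110111000111
Gen 9 (rule 73): 10000010101010101

Answer: 10000010101010101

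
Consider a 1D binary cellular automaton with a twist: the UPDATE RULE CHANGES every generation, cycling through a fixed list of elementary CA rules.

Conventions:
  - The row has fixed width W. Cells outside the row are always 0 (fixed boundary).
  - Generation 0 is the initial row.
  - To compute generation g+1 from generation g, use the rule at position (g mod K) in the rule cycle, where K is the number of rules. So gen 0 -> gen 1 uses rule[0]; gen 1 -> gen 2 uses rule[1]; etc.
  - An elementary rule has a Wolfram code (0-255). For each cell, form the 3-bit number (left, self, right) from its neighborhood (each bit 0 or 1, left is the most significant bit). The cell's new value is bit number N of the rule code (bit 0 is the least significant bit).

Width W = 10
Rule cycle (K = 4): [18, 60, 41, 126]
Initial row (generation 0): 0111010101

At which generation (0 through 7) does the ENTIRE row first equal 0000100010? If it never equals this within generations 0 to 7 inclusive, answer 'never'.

Gen 0: 0111010101
Gen 1 (rule 18): 1000000000
Gen 2 (rule 60): 1100000000
Gen 3 (rule 41): 1001111111
Gen 4 (rule 126): 1111000001
Gen 5 (rule 18): 0000100010
Gen 6 (rule 60): 0000110011
Gen 7 (rule 41): 1110100010

Answer: 5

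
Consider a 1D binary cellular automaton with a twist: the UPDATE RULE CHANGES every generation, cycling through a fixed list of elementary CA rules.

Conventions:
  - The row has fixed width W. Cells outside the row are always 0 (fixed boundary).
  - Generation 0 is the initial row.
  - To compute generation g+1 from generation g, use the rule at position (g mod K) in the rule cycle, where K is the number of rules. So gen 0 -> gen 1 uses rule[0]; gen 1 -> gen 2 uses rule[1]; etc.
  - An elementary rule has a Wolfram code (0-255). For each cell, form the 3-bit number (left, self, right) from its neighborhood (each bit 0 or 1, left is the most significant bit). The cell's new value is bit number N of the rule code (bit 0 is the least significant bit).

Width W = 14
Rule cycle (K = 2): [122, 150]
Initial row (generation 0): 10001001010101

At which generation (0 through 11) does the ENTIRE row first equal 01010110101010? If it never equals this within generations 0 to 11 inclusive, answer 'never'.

Gen 0: 10001001010101
Gen 1 (rule 122): 01010110101010
Gen 2 (rule 150): 11010000101011
Gen 3 (rule 122): 11101001010111
Gen 4 (rule 150): 01001111010010
Gen 5 (rule 122): 10111001101101
Gen 6 (rule 150): 10010110000001
Gen 7 (rule 122): 01101111000010
Gen 8 (rule 150): 10000110100111
Gen 9 (rule 122): 01001111011101
Gen 10 (rule 150): 11110110001001
Gen 11 (rule 122): 10011111010110

Answer: 1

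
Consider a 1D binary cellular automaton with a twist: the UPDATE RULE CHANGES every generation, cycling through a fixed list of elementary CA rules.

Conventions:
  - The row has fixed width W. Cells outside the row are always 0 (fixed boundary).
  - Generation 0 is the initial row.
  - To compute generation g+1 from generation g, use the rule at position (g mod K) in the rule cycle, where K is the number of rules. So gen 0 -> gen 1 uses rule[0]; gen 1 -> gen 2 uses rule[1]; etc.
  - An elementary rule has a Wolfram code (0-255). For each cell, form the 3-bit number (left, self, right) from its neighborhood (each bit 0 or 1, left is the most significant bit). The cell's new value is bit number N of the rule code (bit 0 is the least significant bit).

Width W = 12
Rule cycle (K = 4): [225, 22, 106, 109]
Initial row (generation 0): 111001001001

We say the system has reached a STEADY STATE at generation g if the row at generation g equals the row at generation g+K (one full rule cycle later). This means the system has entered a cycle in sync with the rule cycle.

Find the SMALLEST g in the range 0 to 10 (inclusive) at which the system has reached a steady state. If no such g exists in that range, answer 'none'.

Gen 0: 111001001001
Gen 1 (rule 225): 011000000000
Gen 2 (rule 22): 100100000000
Gen 3 (rule 106): 001000000000
Gen 4 (rule 109): 101011111111
Gen 5 (rule 225): 010101111111
Gen 6 (rule 22): 110100000000
Gen 7 (rule 106): 111000000000
Gen 8 (rule 109): 101011111111
Gen 9 (rule 225): 010101111111
Gen 10 (rule 22): 110100000000
Gen 11 (rule 106): 111000000000
Gen 12 (rule 109): 101011111111
Gen 13 (rule 225): 010101111111
Gen 14 (rule 22): 110100000000

Answer: 4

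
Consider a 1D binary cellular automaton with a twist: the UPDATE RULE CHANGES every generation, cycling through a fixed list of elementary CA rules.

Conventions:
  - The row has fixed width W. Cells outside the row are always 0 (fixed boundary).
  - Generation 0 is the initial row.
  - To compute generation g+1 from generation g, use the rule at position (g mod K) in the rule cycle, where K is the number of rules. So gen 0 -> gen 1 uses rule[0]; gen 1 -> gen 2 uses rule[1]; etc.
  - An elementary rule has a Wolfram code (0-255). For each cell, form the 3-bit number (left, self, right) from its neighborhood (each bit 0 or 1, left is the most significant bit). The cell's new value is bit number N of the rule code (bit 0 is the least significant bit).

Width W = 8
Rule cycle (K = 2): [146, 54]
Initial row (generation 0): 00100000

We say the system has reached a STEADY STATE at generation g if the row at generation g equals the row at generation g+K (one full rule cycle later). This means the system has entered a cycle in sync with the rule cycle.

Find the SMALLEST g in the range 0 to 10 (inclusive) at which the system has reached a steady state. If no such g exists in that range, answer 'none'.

Gen 0: 00100000
Gen 1 (rule 146): 01010000
Gen 2 (rule 54): 11111000
Gen 3 (rule 146): 01110100
Gen 4 (rule 54): 10001110
Gen 5 (rule 146): 01010101
Gen 6 (rule 54): 11111111
Gen 7 (rule 146): 01111110
Gen 8 (rule 54): 10000001
Gen 9 (rule 146): 01000010
Gen 10 (rule 54): 11100111
Gen 11 (rule 146): 01011010
Gen 12 (rule 54): 11100111

Answer: 10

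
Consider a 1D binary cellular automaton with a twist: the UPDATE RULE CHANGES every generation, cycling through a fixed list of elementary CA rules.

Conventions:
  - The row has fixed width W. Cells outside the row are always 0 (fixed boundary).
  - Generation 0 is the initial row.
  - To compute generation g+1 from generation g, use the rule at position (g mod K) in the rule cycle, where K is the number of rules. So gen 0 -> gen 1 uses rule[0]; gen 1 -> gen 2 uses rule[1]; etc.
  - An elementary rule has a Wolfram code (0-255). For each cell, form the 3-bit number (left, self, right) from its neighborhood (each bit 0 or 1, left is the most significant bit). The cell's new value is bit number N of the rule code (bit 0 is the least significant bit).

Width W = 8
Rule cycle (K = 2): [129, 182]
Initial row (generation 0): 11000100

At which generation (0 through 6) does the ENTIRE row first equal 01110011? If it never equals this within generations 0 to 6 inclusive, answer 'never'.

Gen 0: 11000100
Gen 1 (rule 129): 00010001
Gen 2 (rule 182): 00111011
Gen 3 (rule 129): 10010000
Gen 4 (rule 182): 11111000
Gen 5 (rule 129): 01110011
Gen 6 (rule 182): 10101100

Answer: 5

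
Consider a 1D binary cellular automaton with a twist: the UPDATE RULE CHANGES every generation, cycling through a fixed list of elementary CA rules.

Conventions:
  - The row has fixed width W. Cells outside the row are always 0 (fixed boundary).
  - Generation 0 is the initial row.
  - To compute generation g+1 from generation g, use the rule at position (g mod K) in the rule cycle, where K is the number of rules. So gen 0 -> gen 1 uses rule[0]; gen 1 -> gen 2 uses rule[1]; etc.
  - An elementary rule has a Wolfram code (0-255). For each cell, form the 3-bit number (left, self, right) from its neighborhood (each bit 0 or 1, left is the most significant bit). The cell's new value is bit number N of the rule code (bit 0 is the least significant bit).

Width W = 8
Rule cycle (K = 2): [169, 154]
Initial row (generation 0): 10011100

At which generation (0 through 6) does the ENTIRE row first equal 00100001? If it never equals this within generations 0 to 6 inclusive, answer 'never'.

Gen 0: 10011100
Gen 1 (rule 169): 00011001
Gen 2 (rule 154): 00110110
Gen 3 (rule 169): 10101100
Gen 4 (rule 154): 00001010
Gen 5 (rule 169): 11100100
Gen 6 (rule 154): 11011010

Answer: never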